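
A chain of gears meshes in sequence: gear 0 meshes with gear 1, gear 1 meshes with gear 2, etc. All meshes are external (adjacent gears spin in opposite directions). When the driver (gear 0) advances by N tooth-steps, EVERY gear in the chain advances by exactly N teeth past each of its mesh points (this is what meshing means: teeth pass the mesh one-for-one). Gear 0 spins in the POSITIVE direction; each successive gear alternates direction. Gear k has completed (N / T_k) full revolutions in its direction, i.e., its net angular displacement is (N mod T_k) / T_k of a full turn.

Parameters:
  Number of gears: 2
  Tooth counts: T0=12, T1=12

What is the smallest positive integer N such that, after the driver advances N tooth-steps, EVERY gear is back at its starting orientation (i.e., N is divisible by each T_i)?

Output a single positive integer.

Gear k returns to start when N is a multiple of T_k.
All gears at start simultaneously when N is a common multiple of [12, 12]; the smallest such N is lcm(12, 12).
Start: lcm = T0 = 12
Fold in T1=12: gcd(12, 12) = 12; lcm(12, 12) = 12 * 12 / 12 = 144 / 12 = 12
Full cycle length = 12

Answer: 12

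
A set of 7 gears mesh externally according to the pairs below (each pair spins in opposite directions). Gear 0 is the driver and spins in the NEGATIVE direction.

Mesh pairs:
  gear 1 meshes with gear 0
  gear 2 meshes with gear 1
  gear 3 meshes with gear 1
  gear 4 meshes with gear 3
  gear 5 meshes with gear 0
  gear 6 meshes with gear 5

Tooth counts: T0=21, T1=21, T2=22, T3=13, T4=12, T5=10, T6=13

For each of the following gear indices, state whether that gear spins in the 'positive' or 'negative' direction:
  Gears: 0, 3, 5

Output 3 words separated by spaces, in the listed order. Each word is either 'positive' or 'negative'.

Answer: negative negative positive

Derivation:
Gear 0 (driver): negative (depth 0)
  gear 1: meshes with gear 0 -> depth 1 -> positive (opposite of gear 0)
  gear 2: meshes with gear 1 -> depth 2 -> negative (opposite of gear 1)
  gear 3: meshes with gear 1 -> depth 2 -> negative (opposite of gear 1)
  gear 4: meshes with gear 3 -> depth 3 -> positive (opposite of gear 3)
  gear 5: meshes with gear 0 -> depth 1 -> positive (opposite of gear 0)
  gear 6: meshes with gear 5 -> depth 2 -> negative (opposite of gear 5)
Queried indices 0, 3, 5 -> negative, negative, positive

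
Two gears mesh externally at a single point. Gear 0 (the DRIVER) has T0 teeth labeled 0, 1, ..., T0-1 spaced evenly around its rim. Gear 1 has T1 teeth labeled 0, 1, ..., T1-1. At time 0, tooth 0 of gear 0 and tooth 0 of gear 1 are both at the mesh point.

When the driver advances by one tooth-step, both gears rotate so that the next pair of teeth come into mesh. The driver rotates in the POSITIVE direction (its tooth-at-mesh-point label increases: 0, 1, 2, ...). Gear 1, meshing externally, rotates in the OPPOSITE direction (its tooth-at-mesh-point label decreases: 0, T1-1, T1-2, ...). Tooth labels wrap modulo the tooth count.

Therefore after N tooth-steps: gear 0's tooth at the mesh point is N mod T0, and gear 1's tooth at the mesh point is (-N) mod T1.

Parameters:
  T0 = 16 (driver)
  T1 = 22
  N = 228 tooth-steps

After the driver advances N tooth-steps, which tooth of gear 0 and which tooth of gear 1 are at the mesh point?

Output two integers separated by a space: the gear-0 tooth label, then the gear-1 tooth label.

Answer: 4 14

Derivation:
Gear 0 (driver, T0=16): tooth at mesh = N mod T0
  228 = 14 * 16 + 4, so 228 mod 16 = 4
  gear 0 tooth = 4
Gear 1 (driven, T1=22): tooth at mesh = (-N) mod T1
  228 = 10 * 22 + 8, so 228 mod 22 = 8
  (-228) mod 22 = (-8) mod 22 = 22 - 8 = 14
Mesh after 228 steps: gear-0 tooth 4 meets gear-1 tooth 14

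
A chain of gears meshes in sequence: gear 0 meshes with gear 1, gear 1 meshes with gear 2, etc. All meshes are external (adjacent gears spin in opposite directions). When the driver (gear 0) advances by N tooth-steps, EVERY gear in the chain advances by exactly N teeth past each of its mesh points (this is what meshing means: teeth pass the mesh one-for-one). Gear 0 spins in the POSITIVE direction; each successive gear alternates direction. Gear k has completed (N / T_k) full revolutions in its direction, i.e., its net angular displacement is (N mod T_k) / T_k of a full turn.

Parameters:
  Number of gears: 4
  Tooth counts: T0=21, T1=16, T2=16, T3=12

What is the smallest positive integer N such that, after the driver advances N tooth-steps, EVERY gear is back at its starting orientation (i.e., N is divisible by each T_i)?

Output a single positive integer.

Answer: 336

Derivation:
Gear k returns to start when N is a multiple of T_k.
All gears at start simultaneously when N is a common multiple of [21, 16, 16, 12]; the smallest such N is lcm(21, 16, 16, 12).
Start: lcm = T0 = 21
Fold in T1=16: gcd(21, 16) = 1; lcm(21, 16) = 21 * 16 / 1 = 336 / 1 = 336
Fold in T2=16: gcd(336, 16) = 16; lcm(336, 16) = 336 * 16 / 16 = 5376 / 16 = 336
Fold in T3=12: gcd(336, 12) = 12; lcm(336, 12) = 336 * 12 / 12 = 4032 / 12 = 336
Full cycle length = 336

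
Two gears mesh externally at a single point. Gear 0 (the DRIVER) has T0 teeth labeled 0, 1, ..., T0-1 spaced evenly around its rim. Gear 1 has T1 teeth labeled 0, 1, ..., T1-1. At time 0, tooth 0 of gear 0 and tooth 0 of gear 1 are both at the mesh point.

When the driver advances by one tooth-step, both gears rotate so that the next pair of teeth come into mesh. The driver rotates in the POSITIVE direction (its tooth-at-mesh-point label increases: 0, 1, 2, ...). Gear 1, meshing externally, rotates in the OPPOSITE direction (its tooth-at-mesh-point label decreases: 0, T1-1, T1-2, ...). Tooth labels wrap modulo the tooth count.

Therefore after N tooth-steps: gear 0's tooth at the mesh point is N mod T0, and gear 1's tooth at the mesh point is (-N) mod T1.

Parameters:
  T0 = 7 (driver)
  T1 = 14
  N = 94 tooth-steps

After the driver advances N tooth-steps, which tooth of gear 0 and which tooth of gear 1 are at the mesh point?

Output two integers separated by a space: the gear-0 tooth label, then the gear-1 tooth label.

Gear 0 (driver, T0=7): tooth at mesh = N mod T0
  94 = 13 * 7 + 3, so 94 mod 7 = 3
  gear 0 tooth = 3
Gear 1 (driven, T1=14): tooth at mesh = (-N) mod T1
  94 = 6 * 14 + 10, so 94 mod 14 = 10
  (-94) mod 14 = (-10) mod 14 = 14 - 10 = 4
Mesh after 94 steps: gear-0 tooth 3 meets gear-1 tooth 4

Answer: 3 4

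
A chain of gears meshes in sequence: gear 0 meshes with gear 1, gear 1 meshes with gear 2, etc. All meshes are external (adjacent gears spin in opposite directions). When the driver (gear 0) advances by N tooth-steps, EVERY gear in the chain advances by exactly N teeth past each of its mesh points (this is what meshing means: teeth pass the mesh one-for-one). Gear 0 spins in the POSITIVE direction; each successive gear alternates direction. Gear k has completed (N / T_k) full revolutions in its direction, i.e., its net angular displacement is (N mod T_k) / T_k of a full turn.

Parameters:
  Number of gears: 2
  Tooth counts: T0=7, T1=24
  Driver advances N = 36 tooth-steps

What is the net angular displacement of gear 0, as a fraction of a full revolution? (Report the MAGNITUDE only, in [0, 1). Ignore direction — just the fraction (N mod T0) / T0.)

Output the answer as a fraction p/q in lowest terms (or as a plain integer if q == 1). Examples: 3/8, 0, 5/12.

Chain of 2 gears, tooth counts: [7, 24]
  gear 0: T0=7, direction=positive, advance = 36 mod 7 = 1 teeth = 1/7 turn
  gear 1: T1=24, direction=negative, advance = 36 mod 24 = 12 teeth = 12/24 turn
Gear 0: 36 mod 7 = 1
Fraction = 1 / 7 = 1/7 (gcd(1,7)=1) = 1/7

Answer: 1/7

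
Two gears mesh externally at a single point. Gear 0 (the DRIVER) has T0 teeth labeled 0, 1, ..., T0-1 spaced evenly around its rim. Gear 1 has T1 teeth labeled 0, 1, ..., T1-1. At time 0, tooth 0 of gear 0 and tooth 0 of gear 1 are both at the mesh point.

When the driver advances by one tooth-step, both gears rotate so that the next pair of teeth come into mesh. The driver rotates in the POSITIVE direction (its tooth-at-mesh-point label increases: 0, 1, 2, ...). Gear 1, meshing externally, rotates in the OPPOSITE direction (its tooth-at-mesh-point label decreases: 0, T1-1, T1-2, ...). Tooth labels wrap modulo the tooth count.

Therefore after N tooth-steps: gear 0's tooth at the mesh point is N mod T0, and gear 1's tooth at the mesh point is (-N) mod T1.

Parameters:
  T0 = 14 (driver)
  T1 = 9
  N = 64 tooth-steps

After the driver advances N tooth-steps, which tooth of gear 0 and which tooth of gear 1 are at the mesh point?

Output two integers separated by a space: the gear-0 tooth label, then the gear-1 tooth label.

Answer: 8 8

Derivation:
Gear 0 (driver, T0=14): tooth at mesh = N mod T0
  64 = 4 * 14 + 8, so 64 mod 14 = 8
  gear 0 tooth = 8
Gear 1 (driven, T1=9): tooth at mesh = (-N) mod T1
  64 = 7 * 9 + 1, so 64 mod 9 = 1
  (-64) mod 9 = (-1) mod 9 = 9 - 1 = 8
Mesh after 64 steps: gear-0 tooth 8 meets gear-1 tooth 8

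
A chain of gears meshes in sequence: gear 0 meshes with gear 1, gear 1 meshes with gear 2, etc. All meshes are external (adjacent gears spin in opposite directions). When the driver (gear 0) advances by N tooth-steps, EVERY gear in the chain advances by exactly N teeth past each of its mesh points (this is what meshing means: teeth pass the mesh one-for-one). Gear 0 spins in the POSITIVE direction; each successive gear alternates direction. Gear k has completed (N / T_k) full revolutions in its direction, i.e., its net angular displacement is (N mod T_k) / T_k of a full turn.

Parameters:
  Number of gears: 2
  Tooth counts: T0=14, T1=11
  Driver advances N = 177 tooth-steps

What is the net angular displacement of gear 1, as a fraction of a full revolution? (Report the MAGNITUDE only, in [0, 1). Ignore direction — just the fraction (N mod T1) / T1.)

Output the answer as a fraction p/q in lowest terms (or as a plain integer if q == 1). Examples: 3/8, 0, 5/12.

Answer: 1/11

Derivation:
Chain of 2 gears, tooth counts: [14, 11]
  gear 0: T0=14, direction=positive, advance = 177 mod 14 = 9 teeth = 9/14 turn
  gear 1: T1=11, direction=negative, advance = 177 mod 11 = 1 teeth = 1/11 turn
Gear 1: 177 mod 11 = 1
Fraction = 1 / 11 = 1/11 (gcd(1,11)=1) = 1/11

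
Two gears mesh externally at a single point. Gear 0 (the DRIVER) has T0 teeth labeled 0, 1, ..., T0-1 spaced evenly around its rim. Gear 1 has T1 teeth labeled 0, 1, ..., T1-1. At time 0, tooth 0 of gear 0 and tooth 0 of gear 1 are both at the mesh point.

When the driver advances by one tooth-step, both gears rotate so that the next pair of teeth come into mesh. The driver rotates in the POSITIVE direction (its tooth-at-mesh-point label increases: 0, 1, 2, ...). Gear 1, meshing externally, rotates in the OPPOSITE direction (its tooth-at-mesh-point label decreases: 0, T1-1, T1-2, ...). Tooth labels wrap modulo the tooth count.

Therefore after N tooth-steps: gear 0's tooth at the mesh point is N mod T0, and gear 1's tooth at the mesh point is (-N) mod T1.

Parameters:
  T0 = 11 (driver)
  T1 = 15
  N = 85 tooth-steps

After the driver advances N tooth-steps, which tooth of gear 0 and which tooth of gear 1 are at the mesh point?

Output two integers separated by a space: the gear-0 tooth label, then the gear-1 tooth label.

Answer: 8 5

Derivation:
Gear 0 (driver, T0=11): tooth at mesh = N mod T0
  85 = 7 * 11 + 8, so 85 mod 11 = 8
  gear 0 tooth = 8
Gear 1 (driven, T1=15): tooth at mesh = (-N) mod T1
  85 = 5 * 15 + 10, so 85 mod 15 = 10
  (-85) mod 15 = (-10) mod 15 = 15 - 10 = 5
Mesh after 85 steps: gear-0 tooth 8 meets gear-1 tooth 5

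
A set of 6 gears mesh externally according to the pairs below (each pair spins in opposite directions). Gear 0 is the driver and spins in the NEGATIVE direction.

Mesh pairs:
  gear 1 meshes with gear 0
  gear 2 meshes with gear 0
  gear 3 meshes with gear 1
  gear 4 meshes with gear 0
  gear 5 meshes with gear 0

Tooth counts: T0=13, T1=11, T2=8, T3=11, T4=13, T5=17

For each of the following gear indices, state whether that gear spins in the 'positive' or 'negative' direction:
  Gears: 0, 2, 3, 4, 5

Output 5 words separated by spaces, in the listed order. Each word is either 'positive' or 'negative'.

Answer: negative positive negative positive positive

Derivation:
Gear 0 (driver): negative (depth 0)
  gear 1: meshes with gear 0 -> depth 1 -> positive (opposite of gear 0)
  gear 2: meshes with gear 0 -> depth 1 -> positive (opposite of gear 0)
  gear 3: meshes with gear 1 -> depth 2 -> negative (opposite of gear 1)
  gear 4: meshes with gear 0 -> depth 1 -> positive (opposite of gear 0)
  gear 5: meshes with gear 0 -> depth 1 -> positive (opposite of gear 0)
Queried indices 0, 2, 3, 4, 5 -> negative, positive, negative, positive, positive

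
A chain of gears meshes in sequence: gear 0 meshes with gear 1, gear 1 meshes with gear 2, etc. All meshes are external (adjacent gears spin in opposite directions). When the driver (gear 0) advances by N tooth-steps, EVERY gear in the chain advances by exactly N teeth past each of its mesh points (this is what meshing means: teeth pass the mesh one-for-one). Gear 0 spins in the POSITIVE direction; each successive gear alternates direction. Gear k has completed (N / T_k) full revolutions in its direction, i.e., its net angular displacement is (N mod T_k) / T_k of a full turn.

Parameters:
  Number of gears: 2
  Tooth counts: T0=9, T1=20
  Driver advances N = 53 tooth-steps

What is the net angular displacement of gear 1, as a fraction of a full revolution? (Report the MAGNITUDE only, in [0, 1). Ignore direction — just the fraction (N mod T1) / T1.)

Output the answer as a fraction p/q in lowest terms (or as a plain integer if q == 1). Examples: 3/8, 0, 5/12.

Chain of 2 gears, tooth counts: [9, 20]
  gear 0: T0=9, direction=positive, advance = 53 mod 9 = 8 teeth = 8/9 turn
  gear 1: T1=20, direction=negative, advance = 53 mod 20 = 13 teeth = 13/20 turn
Gear 1: 53 mod 20 = 13
Fraction = 13 / 20 = 13/20 (gcd(13,20)=1) = 13/20

Answer: 13/20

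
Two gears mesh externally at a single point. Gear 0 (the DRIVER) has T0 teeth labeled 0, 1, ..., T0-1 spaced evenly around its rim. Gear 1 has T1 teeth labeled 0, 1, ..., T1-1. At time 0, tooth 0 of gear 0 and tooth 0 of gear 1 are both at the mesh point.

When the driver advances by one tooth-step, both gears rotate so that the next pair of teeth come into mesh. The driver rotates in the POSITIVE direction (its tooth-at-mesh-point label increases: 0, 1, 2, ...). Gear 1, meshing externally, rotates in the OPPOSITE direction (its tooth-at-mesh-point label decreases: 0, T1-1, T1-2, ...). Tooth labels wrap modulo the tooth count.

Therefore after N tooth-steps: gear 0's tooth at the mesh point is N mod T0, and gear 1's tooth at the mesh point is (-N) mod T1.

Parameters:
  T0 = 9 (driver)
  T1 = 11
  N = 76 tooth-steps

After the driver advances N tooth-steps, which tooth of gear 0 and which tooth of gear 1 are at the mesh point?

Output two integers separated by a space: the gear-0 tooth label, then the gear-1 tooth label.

Gear 0 (driver, T0=9): tooth at mesh = N mod T0
  76 = 8 * 9 + 4, so 76 mod 9 = 4
  gear 0 tooth = 4
Gear 1 (driven, T1=11): tooth at mesh = (-N) mod T1
  76 = 6 * 11 + 10, so 76 mod 11 = 10
  (-76) mod 11 = (-10) mod 11 = 11 - 10 = 1
Mesh after 76 steps: gear-0 tooth 4 meets gear-1 tooth 1

Answer: 4 1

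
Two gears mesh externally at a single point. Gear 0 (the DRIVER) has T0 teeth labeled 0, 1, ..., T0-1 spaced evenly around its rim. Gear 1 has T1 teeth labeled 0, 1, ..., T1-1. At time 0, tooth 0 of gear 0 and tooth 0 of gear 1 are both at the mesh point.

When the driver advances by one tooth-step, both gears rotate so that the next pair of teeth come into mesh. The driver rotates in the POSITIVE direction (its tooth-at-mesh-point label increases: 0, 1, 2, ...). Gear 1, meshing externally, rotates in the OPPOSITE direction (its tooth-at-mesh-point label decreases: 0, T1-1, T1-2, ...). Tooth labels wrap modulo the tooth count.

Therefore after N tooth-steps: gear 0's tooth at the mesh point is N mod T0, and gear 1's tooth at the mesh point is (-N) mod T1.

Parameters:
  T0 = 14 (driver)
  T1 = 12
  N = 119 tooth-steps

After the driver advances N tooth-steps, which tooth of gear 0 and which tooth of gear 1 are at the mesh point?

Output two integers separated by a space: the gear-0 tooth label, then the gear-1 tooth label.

Answer: 7 1

Derivation:
Gear 0 (driver, T0=14): tooth at mesh = N mod T0
  119 = 8 * 14 + 7, so 119 mod 14 = 7
  gear 0 tooth = 7
Gear 1 (driven, T1=12): tooth at mesh = (-N) mod T1
  119 = 9 * 12 + 11, so 119 mod 12 = 11
  (-119) mod 12 = (-11) mod 12 = 12 - 11 = 1
Mesh after 119 steps: gear-0 tooth 7 meets gear-1 tooth 1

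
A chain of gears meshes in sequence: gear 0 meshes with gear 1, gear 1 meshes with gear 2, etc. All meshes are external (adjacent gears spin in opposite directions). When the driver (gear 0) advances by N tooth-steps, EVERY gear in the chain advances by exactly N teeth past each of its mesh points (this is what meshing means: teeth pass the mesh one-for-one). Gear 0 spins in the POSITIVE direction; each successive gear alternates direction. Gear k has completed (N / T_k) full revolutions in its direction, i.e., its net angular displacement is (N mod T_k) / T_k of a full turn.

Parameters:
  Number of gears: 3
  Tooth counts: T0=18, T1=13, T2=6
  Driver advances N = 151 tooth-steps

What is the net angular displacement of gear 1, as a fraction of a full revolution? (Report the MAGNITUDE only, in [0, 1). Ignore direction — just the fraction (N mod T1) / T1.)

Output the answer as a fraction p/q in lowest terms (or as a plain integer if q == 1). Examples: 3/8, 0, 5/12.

Chain of 3 gears, tooth counts: [18, 13, 6]
  gear 0: T0=18, direction=positive, advance = 151 mod 18 = 7 teeth = 7/18 turn
  gear 1: T1=13, direction=negative, advance = 151 mod 13 = 8 teeth = 8/13 turn
  gear 2: T2=6, direction=positive, advance = 151 mod 6 = 1 teeth = 1/6 turn
Gear 1: 151 mod 13 = 8
Fraction = 8 / 13 = 8/13 (gcd(8,13)=1) = 8/13

Answer: 8/13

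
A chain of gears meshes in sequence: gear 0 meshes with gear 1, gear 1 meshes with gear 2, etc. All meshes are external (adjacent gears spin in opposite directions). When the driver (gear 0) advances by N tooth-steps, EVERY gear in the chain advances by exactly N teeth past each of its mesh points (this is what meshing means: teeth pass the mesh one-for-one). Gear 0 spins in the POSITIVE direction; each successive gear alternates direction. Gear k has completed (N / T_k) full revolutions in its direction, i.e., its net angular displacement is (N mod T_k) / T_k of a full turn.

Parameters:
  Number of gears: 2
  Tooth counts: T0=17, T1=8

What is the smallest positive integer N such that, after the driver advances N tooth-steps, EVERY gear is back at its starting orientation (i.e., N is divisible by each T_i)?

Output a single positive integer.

Answer: 136

Derivation:
Gear k returns to start when N is a multiple of T_k.
All gears at start simultaneously when N is a common multiple of [17, 8]; the smallest such N is lcm(17, 8).
Start: lcm = T0 = 17
Fold in T1=8: gcd(17, 8) = 1; lcm(17, 8) = 17 * 8 / 1 = 136 / 1 = 136
Full cycle length = 136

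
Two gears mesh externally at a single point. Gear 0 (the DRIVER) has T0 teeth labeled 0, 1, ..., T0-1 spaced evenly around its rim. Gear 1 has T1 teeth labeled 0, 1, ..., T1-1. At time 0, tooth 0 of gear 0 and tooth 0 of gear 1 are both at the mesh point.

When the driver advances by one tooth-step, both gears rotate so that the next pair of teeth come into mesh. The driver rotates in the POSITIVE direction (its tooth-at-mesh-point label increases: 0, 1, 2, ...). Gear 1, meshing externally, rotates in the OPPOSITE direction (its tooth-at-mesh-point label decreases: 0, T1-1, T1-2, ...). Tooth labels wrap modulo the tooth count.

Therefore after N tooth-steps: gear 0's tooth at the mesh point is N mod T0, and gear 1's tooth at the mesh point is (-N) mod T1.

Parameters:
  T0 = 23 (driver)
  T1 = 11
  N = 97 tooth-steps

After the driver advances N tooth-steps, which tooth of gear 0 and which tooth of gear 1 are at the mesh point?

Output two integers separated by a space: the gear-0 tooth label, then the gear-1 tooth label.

Gear 0 (driver, T0=23): tooth at mesh = N mod T0
  97 = 4 * 23 + 5, so 97 mod 23 = 5
  gear 0 tooth = 5
Gear 1 (driven, T1=11): tooth at mesh = (-N) mod T1
  97 = 8 * 11 + 9, so 97 mod 11 = 9
  (-97) mod 11 = (-9) mod 11 = 11 - 9 = 2
Mesh after 97 steps: gear-0 tooth 5 meets gear-1 tooth 2

Answer: 5 2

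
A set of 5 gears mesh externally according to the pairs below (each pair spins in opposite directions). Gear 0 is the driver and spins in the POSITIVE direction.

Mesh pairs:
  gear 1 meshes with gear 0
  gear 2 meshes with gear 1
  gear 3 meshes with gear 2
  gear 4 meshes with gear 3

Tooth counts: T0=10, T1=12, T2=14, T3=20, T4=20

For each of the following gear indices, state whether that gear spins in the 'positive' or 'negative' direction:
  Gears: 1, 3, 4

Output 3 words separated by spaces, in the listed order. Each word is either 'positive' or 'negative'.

Answer: negative negative positive

Derivation:
Gear 0 (driver): positive (depth 0)
  gear 1: meshes with gear 0 -> depth 1 -> negative (opposite of gear 0)
  gear 2: meshes with gear 1 -> depth 2 -> positive (opposite of gear 1)
  gear 3: meshes with gear 2 -> depth 3 -> negative (opposite of gear 2)
  gear 4: meshes with gear 3 -> depth 4 -> positive (opposite of gear 3)
Queried indices 1, 3, 4 -> negative, negative, positive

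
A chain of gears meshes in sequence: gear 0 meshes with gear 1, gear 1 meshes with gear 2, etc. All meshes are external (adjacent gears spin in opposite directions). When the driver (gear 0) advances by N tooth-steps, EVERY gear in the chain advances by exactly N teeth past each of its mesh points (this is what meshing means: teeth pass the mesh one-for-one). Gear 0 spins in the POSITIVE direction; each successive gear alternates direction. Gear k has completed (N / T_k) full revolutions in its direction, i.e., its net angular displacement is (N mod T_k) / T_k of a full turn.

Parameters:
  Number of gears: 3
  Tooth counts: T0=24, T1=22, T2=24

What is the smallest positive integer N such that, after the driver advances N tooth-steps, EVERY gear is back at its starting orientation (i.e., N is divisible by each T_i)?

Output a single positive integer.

Gear k returns to start when N is a multiple of T_k.
All gears at start simultaneously when N is a common multiple of [24, 22, 24]; the smallest such N is lcm(24, 22, 24).
Start: lcm = T0 = 24
Fold in T1=22: gcd(24, 22) = 2; lcm(24, 22) = 24 * 22 / 2 = 528 / 2 = 264
Fold in T2=24: gcd(264, 24) = 24; lcm(264, 24) = 264 * 24 / 24 = 6336 / 24 = 264
Full cycle length = 264

Answer: 264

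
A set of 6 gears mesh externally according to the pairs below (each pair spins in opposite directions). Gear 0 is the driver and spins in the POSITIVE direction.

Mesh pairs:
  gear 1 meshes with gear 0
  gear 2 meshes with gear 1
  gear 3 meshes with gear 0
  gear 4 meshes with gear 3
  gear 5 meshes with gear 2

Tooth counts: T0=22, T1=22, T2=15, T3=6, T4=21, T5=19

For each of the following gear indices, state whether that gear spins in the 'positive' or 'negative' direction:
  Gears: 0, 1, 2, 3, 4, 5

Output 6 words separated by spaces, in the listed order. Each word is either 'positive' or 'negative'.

Answer: positive negative positive negative positive negative

Derivation:
Gear 0 (driver): positive (depth 0)
  gear 1: meshes with gear 0 -> depth 1 -> negative (opposite of gear 0)
  gear 2: meshes with gear 1 -> depth 2 -> positive (opposite of gear 1)
  gear 3: meshes with gear 0 -> depth 1 -> negative (opposite of gear 0)
  gear 4: meshes with gear 3 -> depth 2 -> positive (opposite of gear 3)
  gear 5: meshes with gear 2 -> depth 3 -> negative (opposite of gear 2)
Queried indices 0, 1, 2, 3, 4, 5 -> positive, negative, positive, negative, positive, negative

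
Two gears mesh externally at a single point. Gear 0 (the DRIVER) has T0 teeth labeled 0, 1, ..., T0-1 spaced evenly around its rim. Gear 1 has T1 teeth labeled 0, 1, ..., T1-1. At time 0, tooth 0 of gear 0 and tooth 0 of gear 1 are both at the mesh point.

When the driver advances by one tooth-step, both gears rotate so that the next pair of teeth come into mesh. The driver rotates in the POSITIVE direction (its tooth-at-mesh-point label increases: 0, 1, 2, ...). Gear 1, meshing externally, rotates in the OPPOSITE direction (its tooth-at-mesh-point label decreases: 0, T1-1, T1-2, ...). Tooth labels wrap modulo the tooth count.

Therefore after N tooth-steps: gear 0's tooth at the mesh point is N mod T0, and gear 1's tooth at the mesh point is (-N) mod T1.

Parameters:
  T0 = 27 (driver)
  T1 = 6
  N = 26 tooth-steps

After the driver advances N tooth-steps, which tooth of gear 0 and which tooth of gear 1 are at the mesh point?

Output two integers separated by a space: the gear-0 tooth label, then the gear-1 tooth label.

Answer: 26 4

Derivation:
Gear 0 (driver, T0=27): tooth at mesh = N mod T0
  26 = 0 * 27 + 26, so 26 mod 27 = 26
  gear 0 tooth = 26
Gear 1 (driven, T1=6): tooth at mesh = (-N) mod T1
  26 = 4 * 6 + 2, so 26 mod 6 = 2
  (-26) mod 6 = (-2) mod 6 = 6 - 2 = 4
Mesh after 26 steps: gear-0 tooth 26 meets gear-1 tooth 4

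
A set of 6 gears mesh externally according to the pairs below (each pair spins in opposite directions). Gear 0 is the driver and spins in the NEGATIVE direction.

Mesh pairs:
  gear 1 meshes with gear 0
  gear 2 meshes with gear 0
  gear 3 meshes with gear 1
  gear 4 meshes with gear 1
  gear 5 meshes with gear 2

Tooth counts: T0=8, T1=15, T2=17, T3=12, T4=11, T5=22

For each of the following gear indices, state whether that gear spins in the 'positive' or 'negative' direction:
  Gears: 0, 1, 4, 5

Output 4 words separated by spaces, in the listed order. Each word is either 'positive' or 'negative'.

Gear 0 (driver): negative (depth 0)
  gear 1: meshes with gear 0 -> depth 1 -> positive (opposite of gear 0)
  gear 2: meshes with gear 0 -> depth 1 -> positive (opposite of gear 0)
  gear 3: meshes with gear 1 -> depth 2 -> negative (opposite of gear 1)
  gear 4: meshes with gear 1 -> depth 2 -> negative (opposite of gear 1)
  gear 5: meshes with gear 2 -> depth 2 -> negative (opposite of gear 2)
Queried indices 0, 1, 4, 5 -> negative, positive, negative, negative

Answer: negative positive negative negative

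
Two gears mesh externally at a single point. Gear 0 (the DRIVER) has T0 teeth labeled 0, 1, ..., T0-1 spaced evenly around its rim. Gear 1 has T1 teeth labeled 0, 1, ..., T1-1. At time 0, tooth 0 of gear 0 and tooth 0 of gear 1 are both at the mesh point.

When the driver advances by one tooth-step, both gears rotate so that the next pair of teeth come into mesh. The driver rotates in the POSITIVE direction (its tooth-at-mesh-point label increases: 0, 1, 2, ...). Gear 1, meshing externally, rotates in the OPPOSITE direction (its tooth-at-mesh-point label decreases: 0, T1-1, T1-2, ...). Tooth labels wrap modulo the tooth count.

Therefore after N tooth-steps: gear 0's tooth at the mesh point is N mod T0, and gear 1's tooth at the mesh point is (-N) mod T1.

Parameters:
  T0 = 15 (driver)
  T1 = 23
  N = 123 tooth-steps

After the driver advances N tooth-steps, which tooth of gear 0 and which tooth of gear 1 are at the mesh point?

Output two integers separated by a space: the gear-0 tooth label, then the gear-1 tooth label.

Answer: 3 15

Derivation:
Gear 0 (driver, T0=15): tooth at mesh = N mod T0
  123 = 8 * 15 + 3, so 123 mod 15 = 3
  gear 0 tooth = 3
Gear 1 (driven, T1=23): tooth at mesh = (-N) mod T1
  123 = 5 * 23 + 8, so 123 mod 23 = 8
  (-123) mod 23 = (-8) mod 23 = 23 - 8 = 15
Mesh after 123 steps: gear-0 tooth 3 meets gear-1 tooth 15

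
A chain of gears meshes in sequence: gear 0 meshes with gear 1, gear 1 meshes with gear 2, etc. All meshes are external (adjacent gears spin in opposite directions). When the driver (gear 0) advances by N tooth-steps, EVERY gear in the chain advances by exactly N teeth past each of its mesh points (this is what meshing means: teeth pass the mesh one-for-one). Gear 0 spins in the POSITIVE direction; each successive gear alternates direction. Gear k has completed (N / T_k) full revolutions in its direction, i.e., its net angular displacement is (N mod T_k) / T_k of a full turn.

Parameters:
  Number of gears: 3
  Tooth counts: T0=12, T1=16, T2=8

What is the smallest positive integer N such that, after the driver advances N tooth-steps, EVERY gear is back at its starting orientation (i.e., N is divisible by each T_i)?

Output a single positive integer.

Answer: 48

Derivation:
Gear k returns to start when N is a multiple of T_k.
All gears at start simultaneously when N is a common multiple of [12, 16, 8]; the smallest such N is lcm(12, 16, 8).
Start: lcm = T0 = 12
Fold in T1=16: gcd(12, 16) = 4; lcm(12, 16) = 12 * 16 / 4 = 192 / 4 = 48
Fold in T2=8: gcd(48, 8) = 8; lcm(48, 8) = 48 * 8 / 8 = 384 / 8 = 48
Full cycle length = 48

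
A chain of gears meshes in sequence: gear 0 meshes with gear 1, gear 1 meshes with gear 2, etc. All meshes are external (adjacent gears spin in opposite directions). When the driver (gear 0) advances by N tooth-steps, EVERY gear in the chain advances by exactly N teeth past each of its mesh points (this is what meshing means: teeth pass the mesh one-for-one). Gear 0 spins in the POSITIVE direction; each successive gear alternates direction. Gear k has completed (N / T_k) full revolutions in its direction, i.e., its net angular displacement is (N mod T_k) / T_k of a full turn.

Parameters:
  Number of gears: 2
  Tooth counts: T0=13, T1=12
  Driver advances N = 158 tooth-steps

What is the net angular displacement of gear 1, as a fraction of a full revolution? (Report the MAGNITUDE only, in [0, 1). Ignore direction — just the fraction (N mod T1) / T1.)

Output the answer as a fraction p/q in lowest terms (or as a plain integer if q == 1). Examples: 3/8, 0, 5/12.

Chain of 2 gears, tooth counts: [13, 12]
  gear 0: T0=13, direction=positive, advance = 158 mod 13 = 2 teeth = 2/13 turn
  gear 1: T1=12, direction=negative, advance = 158 mod 12 = 2 teeth = 2/12 turn
Gear 1: 158 mod 12 = 2
Fraction = 2 / 12 = 1/6 (gcd(2,12)=2) = 1/6

Answer: 1/6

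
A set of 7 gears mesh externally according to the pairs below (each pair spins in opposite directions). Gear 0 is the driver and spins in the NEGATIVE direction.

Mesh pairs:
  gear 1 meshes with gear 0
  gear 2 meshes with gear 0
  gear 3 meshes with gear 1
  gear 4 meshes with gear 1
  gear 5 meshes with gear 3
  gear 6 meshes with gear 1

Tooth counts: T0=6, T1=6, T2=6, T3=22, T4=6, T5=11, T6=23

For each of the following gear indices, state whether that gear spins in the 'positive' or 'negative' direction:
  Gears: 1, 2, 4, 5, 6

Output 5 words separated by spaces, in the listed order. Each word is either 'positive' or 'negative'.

Answer: positive positive negative positive negative

Derivation:
Gear 0 (driver): negative (depth 0)
  gear 1: meshes with gear 0 -> depth 1 -> positive (opposite of gear 0)
  gear 2: meshes with gear 0 -> depth 1 -> positive (opposite of gear 0)
  gear 3: meshes with gear 1 -> depth 2 -> negative (opposite of gear 1)
  gear 4: meshes with gear 1 -> depth 2 -> negative (opposite of gear 1)
  gear 5: meshes with gear 3 -> depth 3 -> positive (opposite of gear 3)
  gear 6: meshes with gear 1 -> depth 2 -> negative (opposite of gear 1)
Queried indices 1, 2, 4, 5, 6 -> positive, positive, negative, positive, negative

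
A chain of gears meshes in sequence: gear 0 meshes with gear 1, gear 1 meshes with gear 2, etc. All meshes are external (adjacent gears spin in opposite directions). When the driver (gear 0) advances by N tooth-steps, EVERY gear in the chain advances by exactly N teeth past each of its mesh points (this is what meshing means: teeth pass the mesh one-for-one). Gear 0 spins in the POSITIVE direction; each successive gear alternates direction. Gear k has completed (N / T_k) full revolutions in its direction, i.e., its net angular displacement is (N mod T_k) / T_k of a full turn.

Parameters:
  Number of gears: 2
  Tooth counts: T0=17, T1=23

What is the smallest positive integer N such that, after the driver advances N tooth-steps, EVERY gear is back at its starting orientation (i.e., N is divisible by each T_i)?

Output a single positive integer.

Answer: 391

Derivation:
Gear k returns to start when N is a multiple of T_k.
All gears at start simultaneously when N is a common multiple of [17, 23]; the smallest such N is lcm(17, 23).
Start: lcm = T0 = 17
Fold in T1=23: gcd(17, 23) = 1; lcm(17, 23) = 17 * 23 / 1 = 391 / 1 = 391
Full cycle length = 391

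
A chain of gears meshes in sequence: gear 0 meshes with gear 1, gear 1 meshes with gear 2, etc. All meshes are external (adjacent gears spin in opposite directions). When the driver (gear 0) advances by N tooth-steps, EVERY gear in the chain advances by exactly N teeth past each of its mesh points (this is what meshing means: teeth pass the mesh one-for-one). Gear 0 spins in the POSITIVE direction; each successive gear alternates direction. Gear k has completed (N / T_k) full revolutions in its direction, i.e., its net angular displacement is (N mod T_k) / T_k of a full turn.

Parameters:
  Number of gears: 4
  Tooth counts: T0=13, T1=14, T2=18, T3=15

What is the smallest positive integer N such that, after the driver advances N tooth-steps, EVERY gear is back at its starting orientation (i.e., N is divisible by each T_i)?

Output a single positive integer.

Gear k returns to start when N is a multiple of T_k.
All gears at start simultaneously when N is a common multiple of [13, 14, 18, 15]; the smallest such N is lcm(13, 14, 18, 15).
Start: lcm = T0 = 13
Fold in T1=14: gcd(13, 14) = 1; lcm(13, 14) = 13 * 14 / 1 = 182 / 1 = 182
Fold in T2=18: gcd(182, 18) = 2; lcm(182, 18) = 182 * 18 / 2 = 3276 / 2 = 1638
Fold in T3=15: gcd(1638, 15) = 3; lcm(1638, 15) = 1638 * 15 / 3 = 24570 / 3 = 8190
Full cycle length = 8190

Answer: 8190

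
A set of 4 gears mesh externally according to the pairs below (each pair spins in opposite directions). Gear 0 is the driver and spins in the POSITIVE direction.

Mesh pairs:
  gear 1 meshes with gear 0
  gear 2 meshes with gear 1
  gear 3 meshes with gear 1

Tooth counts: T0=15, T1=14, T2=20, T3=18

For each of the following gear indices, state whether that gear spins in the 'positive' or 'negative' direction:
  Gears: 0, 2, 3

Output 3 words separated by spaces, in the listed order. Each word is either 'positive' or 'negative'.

Gear 0 (driver): positive (depth 0)
  gear 1: meshes with gear 0 -> depth 1 -> negative (opposite of gear 0)
  gear 2: meshes with gear 1 -> depth 2 -> positive (opposite of gear 1)
  gear 3: meshes with gear 1 -> depth 2 -> positive (opposite of gear 1)
Queried indices 0, 2, 3 -> positive, positive, positive

Answer: positive positive positive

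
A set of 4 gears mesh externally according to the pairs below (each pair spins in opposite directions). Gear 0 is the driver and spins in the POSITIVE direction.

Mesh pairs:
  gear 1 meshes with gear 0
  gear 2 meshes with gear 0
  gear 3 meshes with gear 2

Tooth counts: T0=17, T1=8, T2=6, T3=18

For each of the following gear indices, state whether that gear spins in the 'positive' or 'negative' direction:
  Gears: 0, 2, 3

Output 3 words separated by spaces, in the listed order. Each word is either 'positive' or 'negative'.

Gear 0 (driver): positive (depth 0)
  gear 1: meshes with gear 0 -> depth 1 -> negative (opposite of gear 0)
  gear 2: meshes with gear 0 -> depth 1 -> negative (opposite of gear 0)
  gear 3: meshes with gear 2 -> depth 2 -> positive (opposite of gear 2)
Queried indices 0, 2, 3 -> positive, negative, positive

Answer: positive negative positive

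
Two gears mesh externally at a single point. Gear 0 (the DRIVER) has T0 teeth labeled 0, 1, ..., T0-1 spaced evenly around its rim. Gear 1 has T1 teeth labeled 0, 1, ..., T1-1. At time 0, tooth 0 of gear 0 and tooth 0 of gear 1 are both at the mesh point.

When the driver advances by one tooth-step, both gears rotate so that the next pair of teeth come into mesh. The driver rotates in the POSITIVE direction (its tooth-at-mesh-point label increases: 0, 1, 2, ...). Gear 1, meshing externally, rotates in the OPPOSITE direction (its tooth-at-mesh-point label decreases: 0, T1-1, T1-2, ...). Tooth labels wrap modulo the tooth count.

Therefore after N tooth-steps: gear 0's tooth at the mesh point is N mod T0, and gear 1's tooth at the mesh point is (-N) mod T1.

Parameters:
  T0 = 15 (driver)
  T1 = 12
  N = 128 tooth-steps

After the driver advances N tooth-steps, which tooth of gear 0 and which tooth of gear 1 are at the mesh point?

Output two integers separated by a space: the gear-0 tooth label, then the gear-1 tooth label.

Answer: 8 4

Derivation:
Gear 0 (driver, T0=15): tooth at mesh = N mod T0
  128 = 8 * 15 + 8, so 128 mod 15 = 8
  gear 0 tooth = 8
Gear 1 (driven, T1=12): tooth at mesh = (-N) mod T1
  128 = 10 * 12 + 8, so 128 mod 12 = 8
  (-128) mod 12 = (-8) mod 12 = 12 - 8 = 4
Mesh after 128 steps: gear-0 tooth 8 meets gear-1 tooth 4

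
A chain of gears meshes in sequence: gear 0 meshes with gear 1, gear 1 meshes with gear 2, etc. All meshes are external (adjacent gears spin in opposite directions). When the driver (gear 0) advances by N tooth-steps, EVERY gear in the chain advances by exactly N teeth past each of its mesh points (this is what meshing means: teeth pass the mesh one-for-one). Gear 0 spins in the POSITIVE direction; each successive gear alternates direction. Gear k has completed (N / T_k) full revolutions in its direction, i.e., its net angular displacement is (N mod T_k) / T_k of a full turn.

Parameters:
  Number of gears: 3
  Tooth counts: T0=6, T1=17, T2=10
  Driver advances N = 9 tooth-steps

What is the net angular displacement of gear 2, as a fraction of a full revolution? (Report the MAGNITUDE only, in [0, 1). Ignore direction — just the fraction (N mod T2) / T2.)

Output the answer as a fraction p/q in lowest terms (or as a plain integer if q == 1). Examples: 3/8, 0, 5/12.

Chain of 3 gears, tooth counts: [6, 17, 10]
  gear 0: T0=6, direction=positive, advance = 9 mod 6 = 3 teeth = 3/6 turn
  gear 1: T1=17, direction=negative, advance = 9 mod 17 = 9 teeth = 9/17 turn
  gear 2: T2=10, direction=positive, advance = 9 mod 10 = 9 teeth = 9/10 turn
Gear 2: 9 mod 10 = 9
Fraction = 9 / 10 = 9/10 (gcd(9,10)=1) = 9/10

Answer: 9/10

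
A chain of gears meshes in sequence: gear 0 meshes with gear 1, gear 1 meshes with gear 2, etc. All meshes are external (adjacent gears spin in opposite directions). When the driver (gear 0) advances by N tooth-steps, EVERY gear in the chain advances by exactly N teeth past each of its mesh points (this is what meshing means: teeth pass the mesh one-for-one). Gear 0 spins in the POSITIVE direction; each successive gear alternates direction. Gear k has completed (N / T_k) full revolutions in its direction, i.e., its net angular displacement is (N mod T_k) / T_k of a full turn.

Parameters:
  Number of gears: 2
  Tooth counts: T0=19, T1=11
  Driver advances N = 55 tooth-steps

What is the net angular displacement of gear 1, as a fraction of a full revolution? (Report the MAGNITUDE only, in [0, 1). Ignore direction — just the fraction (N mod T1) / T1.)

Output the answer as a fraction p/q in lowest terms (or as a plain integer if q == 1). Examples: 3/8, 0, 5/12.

Answer: 0

Derivation:
Chain of 2 gears, tooth counts: [19, 11]
  gear 0: T0=19, direction=positive, advance = 55 mod 19 = 17 teeth = 17/19 turn
  gear 1: T1=11, direction=negative, advance = 55 mod 11 = 0 teeth = 0/11 turn
Gear 1: 55 mod 11 = 0
Fraction = 0 / 11 = 0/1 (gcd(0,11)=11) = 0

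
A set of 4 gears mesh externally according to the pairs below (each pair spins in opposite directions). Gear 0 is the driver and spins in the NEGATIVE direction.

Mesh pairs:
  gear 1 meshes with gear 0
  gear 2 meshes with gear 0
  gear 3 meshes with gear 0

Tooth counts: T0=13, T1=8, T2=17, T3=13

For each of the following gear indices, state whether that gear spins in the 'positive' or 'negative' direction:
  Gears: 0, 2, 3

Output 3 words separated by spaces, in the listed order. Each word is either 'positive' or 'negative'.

Gear 0 (driver): negative (depth 0)
  gear 1: meshes with gear 0 -> depth 1 -> positive (opposite of gear 0)
  gear 2: meshes with gear 0 -> depth 1 -> positive (opposite of gear 0)
  gear 3: meshes with gear 0 -> depth 1 -> positive (opposite of gear 0)
Queried indices 0, 2, 3 -> negative, positive, positive

Answer: negative positive positive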